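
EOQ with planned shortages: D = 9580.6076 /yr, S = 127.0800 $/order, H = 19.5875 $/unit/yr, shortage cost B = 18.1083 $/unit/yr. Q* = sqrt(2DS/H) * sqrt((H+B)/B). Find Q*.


sqrt(2DS/H) = 352.5824
sqrt((H+B)/B) = 1.4428
Q* = 352.5824 * 1.4428 = 508.7076

508.7076 units


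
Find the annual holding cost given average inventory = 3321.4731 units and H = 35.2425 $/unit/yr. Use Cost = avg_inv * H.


Cost = 3321.4731 * 35.2425 = 117057.0157

117057.0157 $/yr


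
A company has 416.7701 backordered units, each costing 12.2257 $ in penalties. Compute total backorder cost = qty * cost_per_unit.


Total = 416.7701 * 12.2257 = 5095.3062

5095.3062 $


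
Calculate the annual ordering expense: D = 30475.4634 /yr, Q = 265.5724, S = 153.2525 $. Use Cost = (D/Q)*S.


Number of orders = D/Q = 114.7539
Cost = 114.7539 * 153.2525 = 17586.3190

17586.3190 $/yr


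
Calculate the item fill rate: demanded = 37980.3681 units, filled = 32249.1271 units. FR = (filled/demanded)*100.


FR = 32249.1271 / 37980.3681 * 100 = 84.9100

84.9100%


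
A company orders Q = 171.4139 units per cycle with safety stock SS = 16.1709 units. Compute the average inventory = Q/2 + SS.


Q/2 = 85.7070
Avg = 85.7070 + 16.1709 = 101.8779

101.8779 units


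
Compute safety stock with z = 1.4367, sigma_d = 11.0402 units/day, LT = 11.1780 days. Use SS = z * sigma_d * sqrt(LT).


sqrt(LT) = sqrt(11.1780) = 3.3434
SS = 1.4367 * 11.0402 * 3.3434 = 53.0304

53.0304 units


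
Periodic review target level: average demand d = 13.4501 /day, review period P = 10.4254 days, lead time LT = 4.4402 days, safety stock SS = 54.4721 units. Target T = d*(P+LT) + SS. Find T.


P + LT = 14.8656
d*(P+LT) = 13.4501 * 14.8656 = 199.9438
T = 199.9438 + 54.4721 = 254.4159

254.4159 units


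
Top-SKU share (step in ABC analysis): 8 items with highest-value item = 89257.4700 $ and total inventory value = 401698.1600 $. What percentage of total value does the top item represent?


Top item = 89257.4700
Total = 401698.1600
Percentage = 89257.4700 / 401698.1600 * 100 = 22.2200

22.2200%


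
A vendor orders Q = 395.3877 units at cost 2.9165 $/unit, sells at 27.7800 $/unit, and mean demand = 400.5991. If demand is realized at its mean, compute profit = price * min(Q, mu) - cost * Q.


Sales at mu = min(395.3877, 400.5991) = 395.3877
Revenue = 27.7800 * 395.3877 = 10983.8703
Total cost = 2.9165 * 395.3877 = 1153.1482
Profit = 10983.8703 - 1153.1482 = 9830.7221

9830.7221 $


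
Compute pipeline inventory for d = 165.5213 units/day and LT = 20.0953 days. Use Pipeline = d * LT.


Pipeline = 165.5213 * 20.0953 = 3326.2002

3326.2002 units


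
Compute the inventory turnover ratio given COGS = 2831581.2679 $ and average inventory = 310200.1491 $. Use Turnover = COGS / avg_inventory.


Turnover = 2831581.2679 / 310200.1491 = 9.1282

9.1282


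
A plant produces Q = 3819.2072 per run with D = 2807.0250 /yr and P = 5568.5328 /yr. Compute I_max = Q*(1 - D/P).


D/P = 0.5041
1 - D/P = 0.4959
I_max = 3819.2072 * 0.4959 = 1893.9945

1893.9945 units


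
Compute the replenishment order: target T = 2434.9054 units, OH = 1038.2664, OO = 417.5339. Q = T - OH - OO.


Inventory position = OH + OO = 1038.2664 + 417.5339 = 1455.8003
Q = 2434.9054 - 1455.8003 = 979.1051

979.1051 units


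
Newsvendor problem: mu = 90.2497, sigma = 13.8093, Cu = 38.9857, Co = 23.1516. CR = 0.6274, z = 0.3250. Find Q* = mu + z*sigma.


CR = Cu/(Cu+Co) = 38.9857/(38.9857+23.1516) = 0.6274
z = 0.3250
Q* = 90.2497 + 0.3250 * 13.8093 = 94.7377

94.7377 units


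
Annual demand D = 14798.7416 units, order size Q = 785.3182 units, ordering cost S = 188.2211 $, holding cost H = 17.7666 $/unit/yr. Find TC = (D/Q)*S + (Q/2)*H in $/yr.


Ordering cost = D*S/Q = 3546.8876
Holding cost = Q*H/2 = 6976.2172
TC = 3546.8876 + 6976.2172 = 10523.1048

10523.1048 $/yr


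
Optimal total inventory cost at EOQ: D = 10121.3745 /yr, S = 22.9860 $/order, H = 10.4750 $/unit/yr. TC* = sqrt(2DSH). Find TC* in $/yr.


2*D*S*H = 4874015.7037
TC* = sqrt(4874015.7037) = 2207.7173

2207.7173 $/yr


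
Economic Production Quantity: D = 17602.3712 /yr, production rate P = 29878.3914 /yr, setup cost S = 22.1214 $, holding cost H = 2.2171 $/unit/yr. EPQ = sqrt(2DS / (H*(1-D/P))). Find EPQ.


1 - D/P = 1 - 0.5891 = 0.4109
H*(1-D/P) = 0.9109
2DS = 778778.1885
EPQ = sqrt(854925.1936) = 924.6216

924.6216 units


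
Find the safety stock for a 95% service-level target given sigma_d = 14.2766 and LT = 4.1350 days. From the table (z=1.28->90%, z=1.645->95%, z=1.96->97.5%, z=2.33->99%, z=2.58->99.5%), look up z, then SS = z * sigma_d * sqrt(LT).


From the table, SL = 95% corresponds to z = 1.645
sqrt(LT) = sqrt(4.1350) = 2.0335
SS = 1.645 * 14.2766 * 2.0335 = 47.7561

47.7561 units


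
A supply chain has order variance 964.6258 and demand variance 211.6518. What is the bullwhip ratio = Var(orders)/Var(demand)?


BW = 964.6258 / 211.6518 = 4.5576

4.5576


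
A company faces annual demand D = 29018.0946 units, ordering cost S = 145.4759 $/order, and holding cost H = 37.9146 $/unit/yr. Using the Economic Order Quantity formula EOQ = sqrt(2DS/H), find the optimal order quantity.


2*D*S = 2 * 29018.0946 * 145.4759 = 8442866.8564
2*D*S/H = 222681.1533
EOQ = sqrt(222681.1533) = 471.8910

471.8910 units


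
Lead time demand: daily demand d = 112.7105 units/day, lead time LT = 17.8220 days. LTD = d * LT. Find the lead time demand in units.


LTD = 112.7105 * 17.8220 = 2008.7265

2008.7265 units


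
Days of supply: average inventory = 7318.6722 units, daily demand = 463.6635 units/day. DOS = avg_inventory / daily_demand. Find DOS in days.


DOS = 7318.6722 / 463.6635 = 15.7844

15.7844 days


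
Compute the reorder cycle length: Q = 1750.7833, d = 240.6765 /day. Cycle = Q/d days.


Cycle = 1750.7833 / 240.6765 = 7.2744

7.2744 days


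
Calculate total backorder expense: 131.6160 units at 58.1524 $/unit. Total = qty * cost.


Total = 131.6160 * 58.1524 = 7653.7863

7653.7863 $


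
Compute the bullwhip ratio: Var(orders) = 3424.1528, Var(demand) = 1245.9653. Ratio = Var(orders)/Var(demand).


BW = 3424.1528 / 1245.9653 = 2.7482

2.7482


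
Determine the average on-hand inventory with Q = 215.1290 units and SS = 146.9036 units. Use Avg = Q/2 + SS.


Q/2 = 107.5645
Avg = 107.5645 + 146.9036 = 254.4681

254.4681 units


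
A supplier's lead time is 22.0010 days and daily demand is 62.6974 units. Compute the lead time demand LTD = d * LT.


LTD = 62.6974 * 22.0010 = 1379.4055

1379.4055 units


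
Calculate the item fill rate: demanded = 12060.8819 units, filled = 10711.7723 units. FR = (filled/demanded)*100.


FR = 10711.7723 / 12060.8819 * 100 = 88.8142

88.8142%


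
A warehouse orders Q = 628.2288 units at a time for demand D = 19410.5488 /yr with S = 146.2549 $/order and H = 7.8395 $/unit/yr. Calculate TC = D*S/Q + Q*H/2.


Ordering cost = D*S/Q = 4518.8757
Holding cost = Q*H/2 = 2462.4998
TC = 4518.8757 + 2462.4998 = 6981.3756

6981.3756 $/yr


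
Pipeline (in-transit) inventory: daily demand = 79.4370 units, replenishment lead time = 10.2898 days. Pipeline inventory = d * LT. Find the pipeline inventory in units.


Pipeline = 79.4370 * 10.2898 = 817.3908

817.3908 units


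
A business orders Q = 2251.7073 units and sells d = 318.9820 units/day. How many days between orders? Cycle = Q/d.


Cycle = 2251.7073 / 318.9820 = 7.0590

7.0590 days


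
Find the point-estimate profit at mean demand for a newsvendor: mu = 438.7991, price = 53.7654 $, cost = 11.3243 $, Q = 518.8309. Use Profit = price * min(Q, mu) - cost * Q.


Sales at mu = min(518.8309, 438.7991) = 438.7991
Revenue = 53.7654 * 438.7991 = 23592.2091
Total cost = 11.3243 * 518.8309 = 5875.3968
Profit = 23592.2091 - 5875.3968 = 17716.8124

17716.8124 $


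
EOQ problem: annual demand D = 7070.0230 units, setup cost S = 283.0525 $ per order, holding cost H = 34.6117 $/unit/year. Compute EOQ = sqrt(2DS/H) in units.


2*D*S = 2 * 7070.0230 * 283.0525 = 4002375.3704
2*D*S/H = 115636.4862
EOQ = sqrt(115636.4862) = 340.0537

340.0537 units


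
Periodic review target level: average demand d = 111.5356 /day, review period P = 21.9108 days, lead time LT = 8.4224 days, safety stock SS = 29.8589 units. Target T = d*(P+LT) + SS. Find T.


P + LT = 30.3332
d*(P+LT) = 111.5356 * 30.3332 = 3383.2317
T = 3383.2317 + 29.8589 = 3413.0906

3413.0906 units


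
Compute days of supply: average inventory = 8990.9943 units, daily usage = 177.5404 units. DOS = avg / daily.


DOS = 8990.9943 / 177.5404 = 50.6420

50.6420 days


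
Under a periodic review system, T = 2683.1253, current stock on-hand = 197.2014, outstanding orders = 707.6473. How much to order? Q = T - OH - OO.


Inventory position = OH + OO = 197.2014 + 707.6473 = 904.8487
Q = 2683.1253 - 904.8487 = 1778.2766

1778.2766 units


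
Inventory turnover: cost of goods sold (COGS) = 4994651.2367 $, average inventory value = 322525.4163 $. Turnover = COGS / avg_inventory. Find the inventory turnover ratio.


Turnover = 4994651.2367 / 322525.4163 = 15.4861

15.4861


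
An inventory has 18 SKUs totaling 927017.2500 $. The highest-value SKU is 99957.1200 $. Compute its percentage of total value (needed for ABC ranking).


Top item = 99957.1200
Total = 927017.2500
Percentage = 99957.1200 / 927017.2500 * 100 = 10.7827

10.7827%


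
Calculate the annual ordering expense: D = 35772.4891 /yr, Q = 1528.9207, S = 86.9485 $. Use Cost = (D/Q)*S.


Number of orders = D/Q = 23.3972
Cost = 23.3972 * 86.9485 = 2034.3529

2034.3529 $/yr


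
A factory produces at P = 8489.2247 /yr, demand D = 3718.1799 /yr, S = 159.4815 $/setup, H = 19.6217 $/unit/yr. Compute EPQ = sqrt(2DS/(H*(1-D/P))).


1 - D/P = 1 - 0.4380 = 0.5620
H*(1-D/P) = 11.0276
2DS = 1185961.8154
EPQ = sqrt(107544.6002) = 327.9399

327.9399 units


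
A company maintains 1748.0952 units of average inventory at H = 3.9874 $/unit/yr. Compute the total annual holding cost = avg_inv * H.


Cost = 1748.0952 * 3.9874 = 6970.3548

6970.3548 $/yr


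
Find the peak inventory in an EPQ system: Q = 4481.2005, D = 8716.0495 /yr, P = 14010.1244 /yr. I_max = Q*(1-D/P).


D/P = 0.6221
1 - D/P = 0.3779
I_max = 4481.2005 * 0.3779 = 1693.3334

1693.3334 units


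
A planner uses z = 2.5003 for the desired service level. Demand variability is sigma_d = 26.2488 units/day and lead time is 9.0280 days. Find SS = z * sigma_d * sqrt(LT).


sqrt(LT) = sqrt(9.0280) = 3.0047
SS = 2.5003 * 26.2488 * 3.0047 = 197.1957

197.1957 units


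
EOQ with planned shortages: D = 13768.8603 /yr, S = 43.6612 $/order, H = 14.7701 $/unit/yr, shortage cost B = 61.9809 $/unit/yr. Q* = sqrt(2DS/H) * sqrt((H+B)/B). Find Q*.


sqrt(2DS/H) = 285.3120
sqrt((H+B)/B) = 1.1128
Q* = 285.3120 * 1.1128 = 317.4923

317.4923 units


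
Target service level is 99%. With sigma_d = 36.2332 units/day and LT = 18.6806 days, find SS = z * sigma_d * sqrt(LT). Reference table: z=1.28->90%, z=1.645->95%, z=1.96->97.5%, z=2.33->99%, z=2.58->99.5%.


From the table, SL = 99% corresponds to z = 2.33
sqrt(LT) = sqrt(18.6806) = 4.3221
SS = 2.33 * 36.2332 * 4.3221 = 364.8867

364.8867 units


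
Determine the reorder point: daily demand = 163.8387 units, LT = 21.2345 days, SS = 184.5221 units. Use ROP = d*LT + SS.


d*LT = 163.8387 * 21.2345 = 3479.0329
ROP = 3479.0329 + 184.5221 = 3663.5550

3663.5550 units


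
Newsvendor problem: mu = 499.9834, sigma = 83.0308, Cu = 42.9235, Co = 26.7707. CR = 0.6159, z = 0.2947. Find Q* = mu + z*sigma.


CR = Cu/(Cu+Co) = 42.9235/(42.9235+26.7707) = 0.6159
z = 0.2947
Q* = 499.9834 + 0.2947 * 83.0308 = 524.4526

524.4526 units


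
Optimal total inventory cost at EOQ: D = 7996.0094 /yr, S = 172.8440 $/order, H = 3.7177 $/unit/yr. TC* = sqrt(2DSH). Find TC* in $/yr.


2*D*S*H = 10276185.6442
TC* = sqrt(10276185.6442) = 3205.6490

3205.6490 $/yr


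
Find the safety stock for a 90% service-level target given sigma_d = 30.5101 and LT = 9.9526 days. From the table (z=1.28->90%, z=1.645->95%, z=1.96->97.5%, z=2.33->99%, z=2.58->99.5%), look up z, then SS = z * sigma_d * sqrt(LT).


From the table, SL = 90% corresponds to z = 1.28
sqrt(LT) = sqrt(9.9526) = 3.1548
SS = 1.28 * 30.5101 * 3.1548 = 123.2032

123.2032 units


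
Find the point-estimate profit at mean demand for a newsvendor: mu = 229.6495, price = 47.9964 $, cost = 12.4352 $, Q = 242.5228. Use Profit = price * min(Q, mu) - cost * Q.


Sales at mu = min(242.5228, 229.6495) = 229.6495
Revenue = 47.9964 * 229.6495 = 11022.3493
Total cost = 12.4352 * 242.5228 = 3015.8195
Profit = 11022.3493 - 3015.8195 = 8006.5297

8006.5297 $


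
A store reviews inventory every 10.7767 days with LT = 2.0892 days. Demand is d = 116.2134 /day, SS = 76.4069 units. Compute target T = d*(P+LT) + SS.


P + LT = 12.8659
d*(P+LT) = 116.2134 * 12.8659 = 1495.1900
T = 1495.1900 + 76.4069 = 1571.5969

1571.5969 units


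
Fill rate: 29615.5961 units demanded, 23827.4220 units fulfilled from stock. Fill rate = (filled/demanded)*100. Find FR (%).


FR = 23827.4220 / 29615.5961 * 100 = 80.4557

80.4557%


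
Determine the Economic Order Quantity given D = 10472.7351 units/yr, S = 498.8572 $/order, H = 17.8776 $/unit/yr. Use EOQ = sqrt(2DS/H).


2*D*S = 2 * 10472.7351 * 498.8572 = 10448798.6167
2*D*S/H = 584463.1615
EOQ = sqrt(584463.1615) = 764.5019

764.5019 units


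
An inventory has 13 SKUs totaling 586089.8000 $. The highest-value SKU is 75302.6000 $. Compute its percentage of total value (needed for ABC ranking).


Top item = 75302.6000
Total = 586089.8000
Percentage = 75302.6000 / 586089.8000 * 100 = 12.8483

12.8483%


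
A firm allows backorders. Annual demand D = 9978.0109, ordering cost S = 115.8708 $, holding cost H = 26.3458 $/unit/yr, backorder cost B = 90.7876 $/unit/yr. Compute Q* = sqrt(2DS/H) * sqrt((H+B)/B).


sqrt(2DS/H) = 296.2568
sqrt((H+B)/B) = 1.1359
Q* = 296.2568 * 1.1359 = 336.5080

336.5080 units


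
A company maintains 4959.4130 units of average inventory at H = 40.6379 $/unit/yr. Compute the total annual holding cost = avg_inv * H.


Cost = 4959.4130 * 40.6379 = 201540.1296

201540.1296 $/yr


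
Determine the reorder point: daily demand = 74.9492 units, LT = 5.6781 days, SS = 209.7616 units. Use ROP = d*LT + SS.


d*LT = 74.9492 * 5.6781 = 425.5691
ROP = 425.5691 + 209.7616 = 635.3307

635.3307 units


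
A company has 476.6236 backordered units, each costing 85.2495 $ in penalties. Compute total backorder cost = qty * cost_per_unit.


Total = 476.6236 * 85.2495 = 40631.9236

40631.9236 $


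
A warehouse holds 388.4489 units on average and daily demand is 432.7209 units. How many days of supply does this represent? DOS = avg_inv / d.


DOS = 388.4489 / 432.7209 = 0.8977

0.8977 days


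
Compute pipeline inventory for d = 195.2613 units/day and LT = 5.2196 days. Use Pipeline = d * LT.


Pipeline = 195.2613 * 5.2196 = 1019.1859

1019.1859 units


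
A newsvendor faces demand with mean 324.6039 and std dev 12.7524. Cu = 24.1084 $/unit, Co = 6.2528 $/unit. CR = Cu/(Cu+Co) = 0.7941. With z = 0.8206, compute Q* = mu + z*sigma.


CR = Cu/(Cu+Co) = 24.1084/(24.1084+6.2528) = 0.7941
z = 0.8206
Q* = 324.6039 + 0.8206 * 12.7524 = 335.0685

335.0685 units


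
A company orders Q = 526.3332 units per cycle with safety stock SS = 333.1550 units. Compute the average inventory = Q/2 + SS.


Q/2 = 263.1666
Avg = 263.1666 + 333.1550 = 596.3216

596.3216 units


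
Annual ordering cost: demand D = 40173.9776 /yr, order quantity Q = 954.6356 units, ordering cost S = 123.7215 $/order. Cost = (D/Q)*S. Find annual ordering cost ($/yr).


Number of orders = D/Q = 42.0830
Cost = 42.0830 * 123.7215 = 5206.5781

5206.5781 $/yr


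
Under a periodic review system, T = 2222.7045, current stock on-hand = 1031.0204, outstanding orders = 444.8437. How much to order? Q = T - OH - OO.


Inventory position = OH + OO = 1031.0204 + 444.8437 = 1475.8641
Q = 2222.7045 - 1475.8641 = 746.8404

746.8404 units


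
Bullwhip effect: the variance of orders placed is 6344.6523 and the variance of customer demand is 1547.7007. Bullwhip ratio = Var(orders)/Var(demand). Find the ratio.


BW = 6344.6523 / 1547.7007 = 4.0994

4.0994


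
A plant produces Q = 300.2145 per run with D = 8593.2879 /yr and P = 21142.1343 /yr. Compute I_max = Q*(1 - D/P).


D/P = 0.4065
1 - D/P = 0.5935
I_max = 300.2145 * 0.5935 = 178.1914

178.1914 units


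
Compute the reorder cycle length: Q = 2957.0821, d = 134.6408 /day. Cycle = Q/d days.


Cycle = 2957.0821 / 134.6408 = 21.9627

21.9627 days


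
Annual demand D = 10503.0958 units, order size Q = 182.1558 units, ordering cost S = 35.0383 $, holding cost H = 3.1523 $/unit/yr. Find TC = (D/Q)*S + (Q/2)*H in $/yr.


Ordering cost = D*S/Q = 2020.3069
Holding cost = Q*H/2 = 287.1049
TC = 2020.3069 + 287.1049 = 2307.4118

2307.4118 $/yr


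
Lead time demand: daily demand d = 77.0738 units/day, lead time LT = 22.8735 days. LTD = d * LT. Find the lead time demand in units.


LTD = 77.0738 * 22.8735 = 1762.9476

1762.9476 units


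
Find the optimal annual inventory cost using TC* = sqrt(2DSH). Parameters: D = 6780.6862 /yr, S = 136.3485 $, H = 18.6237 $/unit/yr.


2*D*S*H = 34436576.8201
TC* = sqrt(34436576.8201) = 5868.2686

5868.2686 $/yr


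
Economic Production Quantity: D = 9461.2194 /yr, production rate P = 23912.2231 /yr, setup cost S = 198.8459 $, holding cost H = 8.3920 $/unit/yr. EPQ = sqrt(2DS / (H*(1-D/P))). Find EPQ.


1 - D/P = 1 - 0.3957 = 0.6043
H*(1-D/P) = 5.0716
2DS = 3762649.3734
EPQ = sqrt(741908.2776) = 861.3410

861.3410 units


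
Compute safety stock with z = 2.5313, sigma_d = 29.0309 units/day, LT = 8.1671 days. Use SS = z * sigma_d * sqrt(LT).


sqrt(LT) = sqrt(8.1671) = 2.8578
SS = 2.5313 * 29.0309 * 2.8578 = 210.0091

210.0091 units


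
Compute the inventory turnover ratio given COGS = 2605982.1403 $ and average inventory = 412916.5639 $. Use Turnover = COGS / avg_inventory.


Turnover = 2605982.1403 / 412916.5639 = 6.3112

6.3112


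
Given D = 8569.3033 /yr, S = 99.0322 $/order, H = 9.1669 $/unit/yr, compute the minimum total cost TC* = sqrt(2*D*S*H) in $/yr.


2*D*S*H = 15558740.2655
TC* = sqrt(15558740.2655) = 3944.4569

3944.4569 $/yr


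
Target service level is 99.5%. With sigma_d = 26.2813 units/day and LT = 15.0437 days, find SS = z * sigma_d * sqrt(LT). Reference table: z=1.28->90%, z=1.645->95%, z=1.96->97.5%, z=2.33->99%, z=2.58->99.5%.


From the table, SL = 99.5% corresponds to z = 2.58
sqrt(LT) = sqrt(15.0437) = 3.8786
SS = 2.58 * 26.2813 * 3.8786 = 262.9928

262.9928 units


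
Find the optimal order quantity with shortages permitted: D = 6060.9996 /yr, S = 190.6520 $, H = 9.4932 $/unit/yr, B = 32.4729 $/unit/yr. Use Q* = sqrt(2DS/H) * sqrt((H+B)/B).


sqrt(2DS/H) = 493.4027
sqrt((H+B)/B) = 1.1368
Q* = 493.4027 * 1.1368 = 560.9062

560.9062 units


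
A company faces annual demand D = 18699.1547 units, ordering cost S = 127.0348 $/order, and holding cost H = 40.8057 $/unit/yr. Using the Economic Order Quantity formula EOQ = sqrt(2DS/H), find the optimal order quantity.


2*D*S = 2 * 18699.1547 * 127.0348 = 4750886.7550
2*D*S/H = 116427.0373
EOQ = sqrt(116427.0373) = 341.2141

341.2141 units


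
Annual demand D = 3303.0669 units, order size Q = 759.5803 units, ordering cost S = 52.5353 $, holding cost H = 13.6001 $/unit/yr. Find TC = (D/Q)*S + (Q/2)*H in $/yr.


Ordering cost = D*S/Q = 228.4520
Holding cost = Q*H/2 = 5165.1840
TC = 228.4520 + 5165.1840 = 5393.6360

5393.6360 $/yr


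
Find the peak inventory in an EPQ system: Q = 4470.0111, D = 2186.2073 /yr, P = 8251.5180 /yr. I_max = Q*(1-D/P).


D/P = 0.2649
1 - D/P = 0.7351
I_max = 4470.0111 * 0.7351 = 3285.6992

3285.6992 units


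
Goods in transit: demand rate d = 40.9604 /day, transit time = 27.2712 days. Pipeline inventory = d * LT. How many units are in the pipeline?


Pipeline = 40.9604 * 27.2712 = 1117.0393

1117.0393 units


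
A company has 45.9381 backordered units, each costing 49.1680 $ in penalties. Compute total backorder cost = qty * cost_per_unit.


Total = 45.9381 * 49.1680 = 2258.6845

2258.6845 $


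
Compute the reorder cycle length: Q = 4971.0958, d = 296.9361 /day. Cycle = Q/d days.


Cycle = 4971.0958 / 296.9361 = 16.7413

16.7413 days


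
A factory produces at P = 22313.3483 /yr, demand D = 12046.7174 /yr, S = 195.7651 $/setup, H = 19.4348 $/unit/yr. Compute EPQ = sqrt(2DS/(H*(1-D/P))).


1 - D/P = 1 - 0.5399 = 0.4601
H*(1-D/P) = 8.9422
2DS = 4716653.6730
EPQ = sqrt(527461.4311) = 726.2654

726.2654 units


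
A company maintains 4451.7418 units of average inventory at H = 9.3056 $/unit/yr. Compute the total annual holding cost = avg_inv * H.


Cost = 4451.7418 * 9.3056 = 41426.1285

41426.1285 $/yr


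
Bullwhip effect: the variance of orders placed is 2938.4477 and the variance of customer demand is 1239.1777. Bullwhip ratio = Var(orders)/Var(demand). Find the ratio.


BW = 2938.4477 / 1239.1777 = 2.3713

2.3713


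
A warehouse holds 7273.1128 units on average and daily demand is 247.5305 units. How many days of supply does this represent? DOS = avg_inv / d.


DOS = 7273.1128 / 247.5305 = 29.3827

29.3827 days


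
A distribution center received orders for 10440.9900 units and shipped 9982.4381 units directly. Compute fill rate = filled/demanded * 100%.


FR = 9982.4381 / 10440.9900 * 100 = 95.6082

95.6082%


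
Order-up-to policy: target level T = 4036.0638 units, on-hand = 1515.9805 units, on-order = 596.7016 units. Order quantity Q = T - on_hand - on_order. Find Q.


Inventory position = OH + OO = 1515.9805 + 596.7016 = 2112.6821
Q = 4036.0638 - 2112.6821 = 1923.3817

1923.3817 units


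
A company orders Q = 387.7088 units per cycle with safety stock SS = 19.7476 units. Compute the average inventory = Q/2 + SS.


Q/2 = 193.8544
Avg = 193.8544 + 19.7476 = 213.6020

213.6020 units


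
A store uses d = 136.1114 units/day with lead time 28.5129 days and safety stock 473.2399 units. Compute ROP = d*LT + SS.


d*LT = 136.1114 * 28.5129 = 3880.9307
ROP = 3880.9307 + 473.2399 = 4354.1706

4354.1706 units


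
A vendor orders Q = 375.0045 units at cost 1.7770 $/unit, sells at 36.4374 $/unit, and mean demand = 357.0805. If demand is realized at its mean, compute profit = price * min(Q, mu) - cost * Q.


Sales at mu = min(375.0045, 357.0805) = 357.0805
Revenue = 36.4374 * 357.0805 = 13011.0850
Total cost = 1.7770 * 375.0045 = 666.3830
Profit = 13011.0850 - 666.3830 = 12344.7020

12344.7020 $


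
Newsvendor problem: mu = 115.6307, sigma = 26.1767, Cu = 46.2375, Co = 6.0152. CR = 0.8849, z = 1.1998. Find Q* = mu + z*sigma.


CR = Cu/(Cu+Co) = 46.2375/(46.2375+6.0152) = 0.8849
z = 1.1998
Q* = 115.6307 + 1.1998 * 26.1767 = 147.0375

147.0375 units


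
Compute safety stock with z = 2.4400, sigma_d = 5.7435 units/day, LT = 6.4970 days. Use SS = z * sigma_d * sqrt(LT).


sqrt(LT) = sqrt(6.4970) = 2.5489
SS = 2.4400 * 5.7435 * 2.5489 = 35.7209

35.7209 units


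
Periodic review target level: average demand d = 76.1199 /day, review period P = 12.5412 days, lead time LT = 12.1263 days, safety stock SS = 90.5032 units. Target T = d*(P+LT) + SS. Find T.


P + LT = 24.6675
d*(P+LT) = 76.1199 * 24.6675 = 1877.6876
T = 1877.6876 + 90.5032 = 1968.1908

1968.1908 units


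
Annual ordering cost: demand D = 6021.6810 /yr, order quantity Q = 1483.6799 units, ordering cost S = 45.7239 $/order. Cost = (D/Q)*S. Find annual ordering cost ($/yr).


Number of orders = D/Q = 4.0586
Cost = 4.0586 * 45.7239 = 185.5756

185.5756 $/yr


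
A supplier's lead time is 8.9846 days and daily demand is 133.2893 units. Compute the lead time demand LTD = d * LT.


LTD = 133.2893 * 8.9846 = 1197.5510

1197.5510 units


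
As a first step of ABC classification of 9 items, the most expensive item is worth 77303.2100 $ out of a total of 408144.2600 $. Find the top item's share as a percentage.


Top item = 77303.2100
Total = 408144.2600
Percentage = 77303.2100 / 408144.2600 * 100 = 18.9402

18.9402%


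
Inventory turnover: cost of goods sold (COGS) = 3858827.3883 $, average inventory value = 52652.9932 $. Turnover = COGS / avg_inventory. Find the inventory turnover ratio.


Turnover = 3858827.3883 / 52652.9932 = 73.2879

73.2879


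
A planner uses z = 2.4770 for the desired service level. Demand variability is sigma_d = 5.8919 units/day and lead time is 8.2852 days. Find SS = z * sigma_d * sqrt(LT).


sqrt(LT) = sqrt(8.2852) = 2.8784
SS = 2.4770 * 5.8919 * 2.8784 = 42.0081

42.0081 units


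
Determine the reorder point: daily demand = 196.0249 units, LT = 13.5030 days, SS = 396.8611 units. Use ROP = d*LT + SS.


d*LT = 196.0249 * 13.5030 = 2646.9242
ROP = 2646.9242 + 396.8611 = 3043.7853

3043.7853 units


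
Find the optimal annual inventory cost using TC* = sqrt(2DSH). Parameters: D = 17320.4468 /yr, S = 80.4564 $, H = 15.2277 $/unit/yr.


2*D*S*H = 42440842.3560
TC* = sqrt(42440842.3560) = 6514.6636

6514.6636 $/yr


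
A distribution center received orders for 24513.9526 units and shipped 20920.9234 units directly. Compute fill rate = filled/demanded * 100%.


FR = 20920.9234 / 24513.9526 * 100 = 85.3429

85.3429%


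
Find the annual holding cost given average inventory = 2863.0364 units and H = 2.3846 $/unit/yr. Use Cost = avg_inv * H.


Cost = 2863.0364 * 2.3846 = 6827.1966

6827.1966 $/yr


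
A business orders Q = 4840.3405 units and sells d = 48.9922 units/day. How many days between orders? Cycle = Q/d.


Cycle = 4840.3405 / 48.9922 = 98.7982

98.7982 days


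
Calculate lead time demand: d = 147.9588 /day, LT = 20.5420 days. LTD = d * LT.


LTD = 147.9588 * 20.5420 = 3039.3697

3039.3697 units


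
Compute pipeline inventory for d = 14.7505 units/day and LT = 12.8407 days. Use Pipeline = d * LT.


Pipeline = 14.7505 * 12.8407 = 189.4067

189.4067 units


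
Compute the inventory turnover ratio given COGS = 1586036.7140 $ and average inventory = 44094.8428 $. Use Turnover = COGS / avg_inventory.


Turnover = 1586036.7140 / 44094.8428 = 35.9688

35.9688


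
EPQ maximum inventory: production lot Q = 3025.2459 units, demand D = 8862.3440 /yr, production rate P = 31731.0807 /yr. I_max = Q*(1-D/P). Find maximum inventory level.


D/P = 0.2793
1 - D/P = 0.7207
I_max = 3025.2459 * 0.7207 = 2180.3087

2180.3087 units


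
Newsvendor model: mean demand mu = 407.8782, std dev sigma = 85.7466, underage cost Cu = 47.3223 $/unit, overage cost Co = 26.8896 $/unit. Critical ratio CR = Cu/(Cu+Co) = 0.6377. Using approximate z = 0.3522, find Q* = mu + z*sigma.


CR = Cu/(Cu+Co) = 47.3223/(47.3223+26.8896) = 0.6377
z = 0.3522
Q* = 407.8782 + 0.3522 * 85.7466 = 438.0782

438.0782 units


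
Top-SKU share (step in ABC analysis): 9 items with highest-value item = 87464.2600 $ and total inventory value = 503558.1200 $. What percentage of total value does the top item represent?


Top item = 87464.2600
Total = 503558.1200
Percentage = 87464.2600 / 503558.1200 * 100 = 17.3692

17.3692%


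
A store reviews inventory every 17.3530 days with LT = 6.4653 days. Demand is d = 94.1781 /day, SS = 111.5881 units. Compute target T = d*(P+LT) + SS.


P + LT = 23.8183
d*(P+LT) = 94.1781 * 23.8183 = 2243.1622
T = 2243.1622 + 111.5881 = 2354.7503

2354.7503 units


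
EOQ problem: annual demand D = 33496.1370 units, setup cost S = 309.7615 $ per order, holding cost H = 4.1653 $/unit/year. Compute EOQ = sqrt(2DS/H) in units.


2*D*S = 2 * 33496.1370 * 309.7615 = 20751627.2827
2*D*S/H = 4982024.6519
EOQ = sqrt(4982024.6519) = 2232.0449

2232.0449 units


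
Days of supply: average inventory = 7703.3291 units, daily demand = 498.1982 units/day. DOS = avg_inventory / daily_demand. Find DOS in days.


DOS = 7703.3291 / 498.1982 = 15.4624

15.4624 days


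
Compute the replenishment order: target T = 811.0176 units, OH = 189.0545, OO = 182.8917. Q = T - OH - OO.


Inventory position = OH + OO = 189.0545 + 182.8917 = 371.9462
Q = 811.0176 - 371.9462 = 439.0714

439.0714 units


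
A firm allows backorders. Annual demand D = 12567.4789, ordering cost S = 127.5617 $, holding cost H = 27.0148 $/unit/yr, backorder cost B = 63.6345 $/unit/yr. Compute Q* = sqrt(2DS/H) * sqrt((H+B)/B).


sqrt(2DS/H) = 344.5072
sqrt((H+B)/B) = 1.1935
Q* = 344.5072 * 1.1935 = 411.1822

411.1822 units


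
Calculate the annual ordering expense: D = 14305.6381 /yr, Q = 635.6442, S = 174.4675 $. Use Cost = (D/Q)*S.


Number of orders = D/Q = 22.5057
Cost = 22.5057 * 174.4675 = 3926.5188

3926.5188 $/yr


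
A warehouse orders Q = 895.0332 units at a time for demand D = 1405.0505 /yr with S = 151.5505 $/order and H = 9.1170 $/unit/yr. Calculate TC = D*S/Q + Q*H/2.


Ordering cost = D*S/Q = 237.9086
Holding cost = Q*H/2 = 4080.0088
TC = 237.9086 + 4080.0088 = 4317.9175

4317.9175 $/yr


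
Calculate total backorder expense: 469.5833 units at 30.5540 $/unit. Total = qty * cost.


Total = 469.5833 * 30.5540 = 14347.6481

14347.6481 $


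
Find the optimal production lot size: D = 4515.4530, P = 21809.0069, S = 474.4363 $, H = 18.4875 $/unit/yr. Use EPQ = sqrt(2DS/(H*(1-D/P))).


1 - D/P = 1 - 0.2070 = 0.7930
H*(1-D/P) = 14.6597
2DS = 4284589.6283
EPQ = sqrt(292268.9526) = 540.6190

540.6190 units


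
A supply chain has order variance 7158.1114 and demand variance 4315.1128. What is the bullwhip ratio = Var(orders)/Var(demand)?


BW = 7158.1114 / 4315.1128 = 1.6588

1.6588


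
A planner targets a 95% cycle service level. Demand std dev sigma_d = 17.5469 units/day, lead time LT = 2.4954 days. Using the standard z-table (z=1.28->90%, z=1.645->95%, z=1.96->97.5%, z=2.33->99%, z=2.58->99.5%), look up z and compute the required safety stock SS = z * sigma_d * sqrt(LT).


From the table, SL = 95% corresponds to z = 1.645
sqrt(LT) = sqrt(2.4954) = 1.5797
SS = 1.645 * 17.5469 * 1.5797 = 45.5970

45.5970 units


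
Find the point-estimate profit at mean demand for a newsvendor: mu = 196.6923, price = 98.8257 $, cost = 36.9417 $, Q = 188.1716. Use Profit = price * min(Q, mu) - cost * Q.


Sales at mu = min(188.1716, 196.6923) = 188.1716
Revenue = 98.8257 * 188.1716 = 18596.1901
Total cost = 36.9417 * 188.1716 = 6951.3788
Profit = 18596.1901 - 6951.3788 = 11644.8113

11644.8113 $


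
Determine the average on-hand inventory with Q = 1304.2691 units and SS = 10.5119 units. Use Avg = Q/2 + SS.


Q/2 = 652.1345
Avg = 652.1345 + 10.5119 = 662.6464

662.6464 units


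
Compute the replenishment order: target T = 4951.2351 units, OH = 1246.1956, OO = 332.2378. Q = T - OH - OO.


Inventory position = OH + OO = 1246.1956 + 332.2378 = 1578.4334
Q = 4951.2351 - 1578.4334 = 3372.8017

3372.8017 units


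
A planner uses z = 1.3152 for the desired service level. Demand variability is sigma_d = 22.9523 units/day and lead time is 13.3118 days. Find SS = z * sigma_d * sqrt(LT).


sqrt(LT) = sqrt(13.3118) = 3.6485
SS = 1.3152 * 22.9523 * 3.6485 = 110.1378

110.1378 units


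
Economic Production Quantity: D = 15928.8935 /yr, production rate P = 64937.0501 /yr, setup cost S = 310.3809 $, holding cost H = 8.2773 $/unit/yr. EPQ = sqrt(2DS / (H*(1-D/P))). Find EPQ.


1 - D/P = 1 - 0.2453 = 0.7547
H*(1-D/P) = 6.2469
2DS = 9888048.6011
EPQ = sqrt(1582873.0514) = 1258.1228

1258.1228 units


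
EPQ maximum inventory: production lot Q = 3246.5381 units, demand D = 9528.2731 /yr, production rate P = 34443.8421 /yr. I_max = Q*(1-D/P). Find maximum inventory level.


D/P = 0.2766
1 - D/P = 0.7234
I_max = 3246.5381 * 0.7234 = 2348.4414

2348.4414 units


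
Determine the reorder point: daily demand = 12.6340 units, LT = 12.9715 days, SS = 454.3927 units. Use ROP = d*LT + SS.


d*LT = 12.6340 * 12.9715 = 163.8819
ROP = 163.8819 + 454.3927 = 618.2746

618.2746 units


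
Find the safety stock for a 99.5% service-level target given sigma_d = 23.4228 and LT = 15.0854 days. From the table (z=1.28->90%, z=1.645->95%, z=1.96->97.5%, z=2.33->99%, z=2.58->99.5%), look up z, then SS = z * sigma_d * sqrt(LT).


From the table, SL = 99.5% corresponds to z = 2.58
sqrt(LT) = sqrt(15.0854) = 3.8840
SS = 2.58 * 23.4228 * 3.8840 = 234.7129

234.7129 units


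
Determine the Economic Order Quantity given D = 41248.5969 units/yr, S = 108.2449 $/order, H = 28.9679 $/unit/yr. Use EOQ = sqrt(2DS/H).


2*D*S = 2 * 41248.5969 * 108.2449 = 8929900.4932
2*D*S/H = 308268.8249
EOQ = sqrt(308268.8249) = 555.2196

555.2196 units


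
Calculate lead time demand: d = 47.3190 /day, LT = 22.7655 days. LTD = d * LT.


LTD = 47.3190 * 22.7655 = 1077.2407

1077.2407 units


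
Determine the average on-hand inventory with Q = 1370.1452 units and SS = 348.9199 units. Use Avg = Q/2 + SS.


Q/2 = 685.0726
Avg = 685.0726 + 348.9199 = 1033.9925

1033.9925 units


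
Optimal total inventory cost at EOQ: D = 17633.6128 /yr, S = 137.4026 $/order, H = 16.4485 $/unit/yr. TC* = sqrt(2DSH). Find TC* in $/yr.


2*D*S*H = 79706280.9844
TC* = sqrt(79706280.9844) = 8927.8374

8927.8374 $/yr


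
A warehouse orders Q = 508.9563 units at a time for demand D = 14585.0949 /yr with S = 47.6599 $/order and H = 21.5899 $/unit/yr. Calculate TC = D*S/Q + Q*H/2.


Ordering cost = D*S/Q = 1365.7836
Holding cost = Q*H/2 = 5494.1578
TC = 1365.7836 + 5494.1578 = 6859.9414

6859.9414 $/yr


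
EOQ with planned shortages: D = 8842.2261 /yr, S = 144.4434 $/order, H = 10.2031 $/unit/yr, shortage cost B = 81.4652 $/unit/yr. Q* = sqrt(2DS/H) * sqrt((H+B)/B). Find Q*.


sqrt(2DS/H) = 500.3554
sqrt((H+B)/B) = 1.0608
Q* = 500.3554 * 1.0608 = 530.7648

530.7648 units


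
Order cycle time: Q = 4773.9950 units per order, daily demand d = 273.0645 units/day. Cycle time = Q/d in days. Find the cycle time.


Cycle = 4773.9950 / 273.0645 = 17.4830

17.4830 days


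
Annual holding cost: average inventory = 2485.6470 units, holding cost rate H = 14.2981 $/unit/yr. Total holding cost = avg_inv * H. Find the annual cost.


Cost = 2485.6470 * 14.2981 = 35540.0294

35540.0294 $/yr


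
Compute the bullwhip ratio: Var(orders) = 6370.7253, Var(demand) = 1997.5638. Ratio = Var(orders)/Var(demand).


BW = 6370.7253 / 1997.5638 = 3.1892

3.1892


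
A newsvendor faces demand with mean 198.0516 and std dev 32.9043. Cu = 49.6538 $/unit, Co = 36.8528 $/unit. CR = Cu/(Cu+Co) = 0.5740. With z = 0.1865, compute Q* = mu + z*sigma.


CR = Cu/(Cu+Co) = 49.6538/(49.6538+36.8528) = 0.5740
z = 0.1865
Q* = 198.0516 + 0.1865 * 32.9043 = 204.1883

204.1883 units


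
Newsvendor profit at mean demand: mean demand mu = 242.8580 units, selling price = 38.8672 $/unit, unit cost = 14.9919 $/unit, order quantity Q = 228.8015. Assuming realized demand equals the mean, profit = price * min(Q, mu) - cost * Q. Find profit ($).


Sales at mu = min(228.8015, 242.8580) = 228.8015
Revenue = 38.8672 * 228.8015 = 8892.8737
Total cost = 14.9919 * 228.8015 = 3430.1692
Profit = 8892.8737 - 3430.1692 = 5462.7045

5462.7045 $


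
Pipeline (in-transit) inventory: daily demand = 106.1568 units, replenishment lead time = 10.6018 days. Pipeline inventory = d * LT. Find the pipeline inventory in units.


Pipeline = 106.1568 * 10.6018 = 1125.4532

1125.4532 units


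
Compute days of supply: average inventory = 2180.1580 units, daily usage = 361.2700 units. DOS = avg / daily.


DOS = 2180.1580 / 361.2700 = 6.0347

6.0347 days


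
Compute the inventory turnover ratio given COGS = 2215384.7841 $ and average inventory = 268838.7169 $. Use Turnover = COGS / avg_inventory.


Turnover = 2215384.7841 / 268838.7169 = 8.2406

8.2406


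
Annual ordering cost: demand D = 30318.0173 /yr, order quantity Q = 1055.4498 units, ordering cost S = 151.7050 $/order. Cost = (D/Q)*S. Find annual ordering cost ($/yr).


Number of orders = D/Q = 28.7252
Cost = 28.7252 * 151.7050 = 4357.7580

4357.7580 $/yr


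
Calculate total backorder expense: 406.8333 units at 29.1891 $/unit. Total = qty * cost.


Total = 406.8333 * 29.1891 = 11875.0979

11875.0979 $


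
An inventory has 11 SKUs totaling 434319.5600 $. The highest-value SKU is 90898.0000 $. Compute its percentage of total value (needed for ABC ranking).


Top item = 90898.0000
Total = 434319.5600
Percentage = 90898.0000 / 434319.5600 * 100 = 20.9288

20.9288%


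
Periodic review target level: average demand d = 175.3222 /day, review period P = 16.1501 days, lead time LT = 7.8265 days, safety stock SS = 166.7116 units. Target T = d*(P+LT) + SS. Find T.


P + LT = 23.9766
d*(P+LT) = 175.3222 * 23.9766 = 4203.6303
T = 4203.6303 + 166.7116 = 4370.3419

4370.3419 units


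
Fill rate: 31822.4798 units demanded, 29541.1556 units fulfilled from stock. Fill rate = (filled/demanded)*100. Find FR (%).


FR = 29541.1556 / 31822.4798 * 100 = 92.8311

92.8311%


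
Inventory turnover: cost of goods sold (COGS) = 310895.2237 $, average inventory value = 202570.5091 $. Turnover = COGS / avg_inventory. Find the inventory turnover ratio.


Turnover = 310895.2237 / 202570.5091 = 1.5348

1.5348


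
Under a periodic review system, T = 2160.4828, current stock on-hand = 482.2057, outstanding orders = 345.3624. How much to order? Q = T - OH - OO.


Inventory position = OH + OO = 482.2057 + 345.3624 = 827.5681
Q = 2160.4828 - 827.5681 = 1332.9147

1332.9147 units


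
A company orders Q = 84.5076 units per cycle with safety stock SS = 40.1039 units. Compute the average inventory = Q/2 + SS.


Q/2 = 42.2538
Avg = 42.2538 + 40.1039 = 82.3577

82.3577 units


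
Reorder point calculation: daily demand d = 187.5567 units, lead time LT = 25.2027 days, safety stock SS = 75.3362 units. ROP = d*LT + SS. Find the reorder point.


d*LT = 187.5567 * 25.2027 = 4726.9352
ROP = 4726.9352 + 75.3362 = 4802.2714

4802.2714 units


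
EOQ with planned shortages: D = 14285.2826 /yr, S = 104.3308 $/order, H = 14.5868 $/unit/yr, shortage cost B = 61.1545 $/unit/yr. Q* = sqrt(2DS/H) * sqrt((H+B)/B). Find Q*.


sqrt(2DS/H) = 452.0492
sqrt((H+B)/B) = 1.1129
Q* = 452.0492 * 1.1129 = 503.0809

503.0809 units


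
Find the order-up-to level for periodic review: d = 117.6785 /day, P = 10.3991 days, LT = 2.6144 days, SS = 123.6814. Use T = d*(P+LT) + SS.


P + LT = 13.0135
d*(P+LT) = 117.6785 * 13.0135 = 1531.4092
T = 1531.4092 + 123.6814 = 1655.0906

1655.0906 units


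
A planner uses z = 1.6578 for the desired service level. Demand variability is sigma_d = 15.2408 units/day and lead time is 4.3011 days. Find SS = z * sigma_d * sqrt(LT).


sqrt(LT) = sqrt(4.3011) = 2.0739
SS = 1.6578 * 15.2408 * 2.0739 = 52.3998

52.3998 units


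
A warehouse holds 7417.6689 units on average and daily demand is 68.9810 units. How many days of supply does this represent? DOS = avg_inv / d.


DOS = 7417.6689 / 68.9810 = 107.5321

107.5321 days


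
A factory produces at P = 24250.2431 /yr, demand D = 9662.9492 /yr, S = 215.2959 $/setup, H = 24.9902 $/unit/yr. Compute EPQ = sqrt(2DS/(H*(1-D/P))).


1 - D/P = 1 - 0.3985 = 0.6015
H*(1-D/P) = 15.0324
2DS = 4160786.6893
EPQ = sqrt(276787.8888) = 526.1063

526.1063 units


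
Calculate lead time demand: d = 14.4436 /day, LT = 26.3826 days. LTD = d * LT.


LTD = 14.4436 * 26.3826 = 381.0597

381.0597 units


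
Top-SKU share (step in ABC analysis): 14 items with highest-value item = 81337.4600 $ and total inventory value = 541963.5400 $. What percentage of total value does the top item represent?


Top item = 81337.4600
Total = 541963.5400
Percentage = 81337.4600 / 541963.5400 * 100 = 15.0079

15.0079%
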